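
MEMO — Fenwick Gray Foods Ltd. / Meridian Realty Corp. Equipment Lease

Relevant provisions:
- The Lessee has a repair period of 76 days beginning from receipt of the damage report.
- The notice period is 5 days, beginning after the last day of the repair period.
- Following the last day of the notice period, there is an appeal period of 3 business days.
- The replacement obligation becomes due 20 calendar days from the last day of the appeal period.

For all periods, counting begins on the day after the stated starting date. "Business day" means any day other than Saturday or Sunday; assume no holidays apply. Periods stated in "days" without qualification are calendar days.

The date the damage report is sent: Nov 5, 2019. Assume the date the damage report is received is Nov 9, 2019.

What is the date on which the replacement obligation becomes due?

The last day of the repair period: 76 calendar days after Nov 9, 2019 is Jan 24, 2020.
The last day of the notice period: Jan 24, 2020 + 5 days = Jan 29, 2020.
The last day of the appeal period: counting 3 business days from Wednesday, Jan 29, 2020 (Jan 30, Jan 31, Feb 3, skipping weekends) reaches Monday, Feb 3, 2020.
The date on which the replacement obligation becomes due: Feb 3, 2020 + 20 days = Feb 23, 2020.

Feb 23, 2020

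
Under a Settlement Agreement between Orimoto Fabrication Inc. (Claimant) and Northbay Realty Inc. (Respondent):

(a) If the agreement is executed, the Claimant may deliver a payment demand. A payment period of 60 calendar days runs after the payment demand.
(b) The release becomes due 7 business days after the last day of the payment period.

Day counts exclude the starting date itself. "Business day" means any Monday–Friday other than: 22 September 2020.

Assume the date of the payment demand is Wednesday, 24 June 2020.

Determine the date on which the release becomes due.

The last day of the payment period: 60 calendar days after 24 June 2020 is 23 August 2020.
From Sunday, 23 August 2020, 7 business days (Aug 24, Aug 25, Aug 26, Aug 27, Aug 28, Aug 31, Sep 1, skipping weekends) brings us to Tuesday, 1 September 2020, which is the date on which the release becomes due.

1 September 2020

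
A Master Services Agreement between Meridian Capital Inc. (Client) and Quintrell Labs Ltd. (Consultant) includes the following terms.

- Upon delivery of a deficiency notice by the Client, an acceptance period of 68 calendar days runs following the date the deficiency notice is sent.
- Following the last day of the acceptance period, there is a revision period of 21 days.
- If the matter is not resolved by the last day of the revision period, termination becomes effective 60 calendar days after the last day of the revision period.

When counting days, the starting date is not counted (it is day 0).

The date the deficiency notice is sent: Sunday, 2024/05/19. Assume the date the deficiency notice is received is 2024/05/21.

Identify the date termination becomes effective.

The last day of the acceptance period: 68 calendar days after 2024/05/19 is 2024/07/26.
The last day of the revision period: 21 calendar days after 2024/07/26 is 2024/08/16.
The date termination becomes effective: 2024/08/16 + 60 days = 2024/10/15.

2024/10/15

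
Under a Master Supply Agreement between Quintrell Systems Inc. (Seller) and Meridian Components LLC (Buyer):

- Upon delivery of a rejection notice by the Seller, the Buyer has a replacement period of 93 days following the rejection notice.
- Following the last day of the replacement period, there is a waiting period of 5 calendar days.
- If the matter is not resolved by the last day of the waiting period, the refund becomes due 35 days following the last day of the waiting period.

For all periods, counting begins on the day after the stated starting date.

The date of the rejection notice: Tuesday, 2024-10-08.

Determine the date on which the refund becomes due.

The last day of the replacement period: 93 calendar days after 2024-10-08 is 2025-01-09.
The last day of the waiting period: 5 calendar days after 2025-01-09 is 2025-01-14.
The date on which the refund becomes due: 35 calendar days after 2025-01-14 is 2025-02-18.

2025-02-18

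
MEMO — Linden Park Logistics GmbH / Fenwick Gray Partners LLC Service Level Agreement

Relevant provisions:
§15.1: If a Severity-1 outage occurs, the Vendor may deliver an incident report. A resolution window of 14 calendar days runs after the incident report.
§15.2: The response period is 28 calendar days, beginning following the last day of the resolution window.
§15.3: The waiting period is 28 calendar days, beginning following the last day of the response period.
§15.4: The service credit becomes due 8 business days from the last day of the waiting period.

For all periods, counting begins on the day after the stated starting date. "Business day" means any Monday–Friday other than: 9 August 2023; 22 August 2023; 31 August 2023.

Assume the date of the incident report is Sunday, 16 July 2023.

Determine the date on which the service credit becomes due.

The last day of the resolution window: 14 calendar days after 16 July 2023 is 30 July 2023.
The last day of the response period: 30 July 2023 + 28 days = 27 August 2023.
The last day of the waiting period: 27 August 2023 + 28 days = 24 September 2023.
The date on which the service credit becomes due: counting 8 business days from Sunday, 24 September 2023 (Sep 25, Sep 26, Sep 27, Sep 28, Sep 29, Oct 2, Oct 3, Oct 4, skipping weekends) reaches Wednesday, 4 October 2023.

4 October 2023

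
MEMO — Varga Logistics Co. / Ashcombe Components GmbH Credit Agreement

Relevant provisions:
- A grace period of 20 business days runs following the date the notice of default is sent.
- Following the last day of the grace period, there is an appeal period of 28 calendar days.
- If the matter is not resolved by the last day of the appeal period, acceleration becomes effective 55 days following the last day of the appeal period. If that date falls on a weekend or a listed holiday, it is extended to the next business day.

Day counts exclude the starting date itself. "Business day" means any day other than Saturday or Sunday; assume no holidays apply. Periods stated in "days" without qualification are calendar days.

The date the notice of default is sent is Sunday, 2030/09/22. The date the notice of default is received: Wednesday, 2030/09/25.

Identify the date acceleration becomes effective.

The last day of the grace period: counting 20 business days from Sunday, 2030/09/22 (Sep 23, Sep 24, Sep 25, Sep 26, …, Oct 16, Oct 17, Oct 18, skipping weekends) reaches Friday, 2030/10/18.
Adding 28 calendar days to 2030/10/18 gives 2030/11/15, which is the last day of the appeal period.
The date acceleration becomes effective: 55 calendar days after 2030/11/15 is 2031/01/09. 2031/01/09 is a Thursday, so no roll-forward applies.

2031/01/09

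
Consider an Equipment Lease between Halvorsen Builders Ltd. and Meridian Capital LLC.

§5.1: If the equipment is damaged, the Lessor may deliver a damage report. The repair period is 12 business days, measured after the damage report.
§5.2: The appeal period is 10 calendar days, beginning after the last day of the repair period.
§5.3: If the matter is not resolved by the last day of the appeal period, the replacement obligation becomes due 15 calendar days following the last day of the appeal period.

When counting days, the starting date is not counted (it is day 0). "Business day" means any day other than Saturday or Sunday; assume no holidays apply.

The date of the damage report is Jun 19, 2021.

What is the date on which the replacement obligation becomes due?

The last day of the repair period: counting 12 business days from Saturday, Jun 19, 2021 (Jun 21, Jun 22, Jun 23, Jun 24, …, Jul 2, Jul 5, Jul 6, skipping weekends) reaches Tuesday, Jul 6, 2021.
The last day of the appeal period: Jul 6, 2021 + 10 days = Jul 16, 2021.
Adding 15 calendar days to Jul 16, 2021 gives Jul 31, 2021, which is the date on which the replacement obligation becomes due.

Jul 31, 2021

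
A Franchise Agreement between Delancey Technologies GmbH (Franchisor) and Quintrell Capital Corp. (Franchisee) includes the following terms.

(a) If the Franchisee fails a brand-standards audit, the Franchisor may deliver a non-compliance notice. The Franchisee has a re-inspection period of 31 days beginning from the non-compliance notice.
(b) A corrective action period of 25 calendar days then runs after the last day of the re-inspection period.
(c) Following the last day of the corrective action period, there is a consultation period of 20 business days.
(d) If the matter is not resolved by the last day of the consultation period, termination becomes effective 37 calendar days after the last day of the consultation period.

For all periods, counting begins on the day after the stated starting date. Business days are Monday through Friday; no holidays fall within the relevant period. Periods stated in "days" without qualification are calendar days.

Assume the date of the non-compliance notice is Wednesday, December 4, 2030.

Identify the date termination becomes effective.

April 4, 2031

The last day of the re-inspection period: 31 calendar days after December 4, 2030 is January 4, 2031.
The last day of the corrective action period: 25 calendar days after January 4, 2031 is January 29, 2031.
The last day of the consultation period: counting 20 business days from Wednesday, January 29, 2031 (Jan 30, Jan 31, Feb 3, Feb 4, …, Feb 24, Feb 25, Feb 26, skipping weekends) reaches Wednesday, February 26, 2031.
The date termination becomes effective: February 26, 2031 + 37 days = April 4, 2031.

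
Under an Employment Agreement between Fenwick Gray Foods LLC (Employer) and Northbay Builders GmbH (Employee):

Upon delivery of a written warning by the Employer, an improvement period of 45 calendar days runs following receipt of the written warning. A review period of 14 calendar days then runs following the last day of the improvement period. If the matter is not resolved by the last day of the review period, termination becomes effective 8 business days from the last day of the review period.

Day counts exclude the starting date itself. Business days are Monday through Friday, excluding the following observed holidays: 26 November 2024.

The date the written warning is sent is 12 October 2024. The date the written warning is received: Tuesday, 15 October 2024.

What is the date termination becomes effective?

The last day of the improvement period: 15 October 2024 + 45 days = 29 November 2024.
The last day of the review period: 14 calendar days after 29 November 2024 is 13 December 2024.
From Friday, 13 December 2024, 8 business days (Dec 16, Dec 17, Dec 18, Dec 19, Dec 20, Dec 23, Dec 24, Dec 25, skipping weekends) brings us to Wednesday, 25 December 2024, which is the date termination becomes effective.

25 December 2024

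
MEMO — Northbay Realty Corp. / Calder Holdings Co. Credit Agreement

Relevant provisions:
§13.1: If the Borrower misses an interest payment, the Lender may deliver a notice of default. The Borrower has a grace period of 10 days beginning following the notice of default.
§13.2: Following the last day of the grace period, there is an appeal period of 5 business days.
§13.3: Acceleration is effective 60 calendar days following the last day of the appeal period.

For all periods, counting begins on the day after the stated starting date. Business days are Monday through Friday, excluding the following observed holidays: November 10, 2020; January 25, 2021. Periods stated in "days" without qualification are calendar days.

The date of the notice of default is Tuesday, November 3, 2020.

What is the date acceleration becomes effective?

The last day of the grace period: 10 calendar days after November 3, 2020 is November 13, 2020.
From Friday, November 13, 2020, 5 business days (Nov 16, Nov 17, Nov 18, Nov 19, Nov 20, skipping weekends) brings us to Friday, November 20, 2020, which is the last day of the appeal period.
The date acceleration becomes effective: November 20, 2020 + 60 days = January 19, 2021.

January 19, 2021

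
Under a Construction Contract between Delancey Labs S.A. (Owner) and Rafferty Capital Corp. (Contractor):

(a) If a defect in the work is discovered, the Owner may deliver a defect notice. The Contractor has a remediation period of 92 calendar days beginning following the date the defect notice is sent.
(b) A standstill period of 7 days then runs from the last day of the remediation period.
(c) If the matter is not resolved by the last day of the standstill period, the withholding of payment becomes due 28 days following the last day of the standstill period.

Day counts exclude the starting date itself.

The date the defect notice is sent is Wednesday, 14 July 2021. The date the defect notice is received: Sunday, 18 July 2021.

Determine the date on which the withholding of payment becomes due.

The last day of the remediation period: 14 July 2021 + 92 days = 14 October 2021.
The last day of the standstill period: 7 calendar days after 14 October 2021 is 21 October 2021.
Adding 28 calendar days to 21 October 2021 gives 18 November 2021, which is the date on which the withholding of payment becomes due.

18 November 2021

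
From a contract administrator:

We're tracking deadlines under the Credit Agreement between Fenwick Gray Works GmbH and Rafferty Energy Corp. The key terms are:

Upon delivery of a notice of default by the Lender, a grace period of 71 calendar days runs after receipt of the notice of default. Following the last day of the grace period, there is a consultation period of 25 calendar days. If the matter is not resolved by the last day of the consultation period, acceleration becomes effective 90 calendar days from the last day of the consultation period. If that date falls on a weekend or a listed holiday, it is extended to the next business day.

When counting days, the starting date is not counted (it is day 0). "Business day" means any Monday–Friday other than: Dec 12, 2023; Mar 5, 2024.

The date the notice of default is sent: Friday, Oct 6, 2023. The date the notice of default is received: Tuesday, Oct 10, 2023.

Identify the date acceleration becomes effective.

The last day of the grace period: Oct 10, 2023 + 71 days = Dec 20, 2023.
The last day of the consultation period: 25 calendar days after Dec 20, 2023 is Jan 14, 2024.
The date acceleration becomes effective: Jan 14, 2024 + 90 days = Apr 13, 2024. That falls on a Saturday, so it rolls to the next business day, Monday, Apr 15, 2024.

Apr 15, 2024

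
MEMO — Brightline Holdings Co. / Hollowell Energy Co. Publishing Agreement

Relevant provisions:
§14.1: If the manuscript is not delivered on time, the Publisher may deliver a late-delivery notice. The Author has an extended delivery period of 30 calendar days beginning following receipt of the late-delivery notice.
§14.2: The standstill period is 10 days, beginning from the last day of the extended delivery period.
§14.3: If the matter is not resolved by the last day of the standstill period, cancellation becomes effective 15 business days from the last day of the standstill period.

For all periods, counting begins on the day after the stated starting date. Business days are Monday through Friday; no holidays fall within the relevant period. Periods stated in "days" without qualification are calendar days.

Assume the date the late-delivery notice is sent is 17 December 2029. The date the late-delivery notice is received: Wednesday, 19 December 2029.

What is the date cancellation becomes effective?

Adding 30 calendar days to 19 December 2029 gives 18 January 2030, which is the last day of the extended delivery period.
Adding 10 calendar days to 18 January 2030 gives 28 January 2030, which is the last day of the standstill period.
From Monday, 28 January 2030, 15 business days (Jan 29, Jan 30, Jan 31, Feb 1, …, Feb 14, Feb 15, Feb 18, skipping weekends) brings us to Monday, 18 February 2030, which is the date cancellation becomes effective.

18 February 2030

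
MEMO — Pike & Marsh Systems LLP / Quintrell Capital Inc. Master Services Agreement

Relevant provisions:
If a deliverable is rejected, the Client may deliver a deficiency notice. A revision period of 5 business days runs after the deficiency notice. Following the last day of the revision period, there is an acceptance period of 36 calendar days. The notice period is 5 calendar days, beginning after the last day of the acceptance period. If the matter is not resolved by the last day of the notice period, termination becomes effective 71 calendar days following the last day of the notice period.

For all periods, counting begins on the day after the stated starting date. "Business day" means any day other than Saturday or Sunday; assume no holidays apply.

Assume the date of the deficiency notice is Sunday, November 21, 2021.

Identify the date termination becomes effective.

March 18, 2022

The last day of the revision period: 5 business days after Sunday, November 21, 2021, skipping weekends — Nov 22, Nov 23, Nov 24, Nov 25, Nov 26 — lands on Friday, November 26, 2021.
The last day of the acceptance period: 36 calendar days after November 26, 2021 is January 1, 2022.
The last day of the notice period: 5 calendar days after January 1, 2022 is January 6, 2022.
Adding 71 calendar days to January 6, 2022 gives March 18, 2022, which is the date termination becomes effective.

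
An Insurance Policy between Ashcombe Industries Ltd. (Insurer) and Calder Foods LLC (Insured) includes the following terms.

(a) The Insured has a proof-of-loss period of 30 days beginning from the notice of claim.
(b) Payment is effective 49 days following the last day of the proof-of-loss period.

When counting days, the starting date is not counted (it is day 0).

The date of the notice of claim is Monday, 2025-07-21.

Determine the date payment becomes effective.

2025-10-08

Adding 30 calendar days to 2025-07-21 gives 2025-08-20, which is the last day of the proof-of-loss period.
The date payment becomes effective: 2025-08-20 + 49 days = 2025-10-08.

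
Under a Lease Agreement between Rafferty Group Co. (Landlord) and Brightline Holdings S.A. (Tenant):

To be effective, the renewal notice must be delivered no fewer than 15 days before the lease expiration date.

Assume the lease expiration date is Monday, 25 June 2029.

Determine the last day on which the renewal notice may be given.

10 June 2029

25 June 2029 minus 15 days is 10 June 2029.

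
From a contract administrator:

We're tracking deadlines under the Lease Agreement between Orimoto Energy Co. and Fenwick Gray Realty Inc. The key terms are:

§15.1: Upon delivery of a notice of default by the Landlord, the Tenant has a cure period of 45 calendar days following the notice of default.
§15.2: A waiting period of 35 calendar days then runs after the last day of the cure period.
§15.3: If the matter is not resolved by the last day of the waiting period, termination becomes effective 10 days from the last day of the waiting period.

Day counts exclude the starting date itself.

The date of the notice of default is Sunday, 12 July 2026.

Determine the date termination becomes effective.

The last day of the cure period: 45 calendar days after 12 July 2026 is 26 August 2026.
Adding 35 calendar days to 26 August 2026 gives 30 September 2026, which is the last day of the waiting period.
Adding 10 calendar days to 30 September 2026 gives 10 October 2026, which is the date termination becomes effective.

10 October 2026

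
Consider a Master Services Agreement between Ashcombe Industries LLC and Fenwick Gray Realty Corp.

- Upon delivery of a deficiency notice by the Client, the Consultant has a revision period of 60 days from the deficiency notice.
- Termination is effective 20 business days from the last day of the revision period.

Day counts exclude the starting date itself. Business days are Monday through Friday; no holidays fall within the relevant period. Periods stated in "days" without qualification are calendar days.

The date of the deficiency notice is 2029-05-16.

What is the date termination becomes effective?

2029-08-10

Adding 60 calendar days to 2029-05-16 gives 2029-07-15, which is the last day of the revision period.
The date termination becomes effective: counting 20 business days from Sunday, 2029-07-15 (Jul 16, Jul 17, Jul 18, Jul 19, …, Aug 8, Aug 9, Aug 10, skipping weekends) reaches Friday, 2029-08-10.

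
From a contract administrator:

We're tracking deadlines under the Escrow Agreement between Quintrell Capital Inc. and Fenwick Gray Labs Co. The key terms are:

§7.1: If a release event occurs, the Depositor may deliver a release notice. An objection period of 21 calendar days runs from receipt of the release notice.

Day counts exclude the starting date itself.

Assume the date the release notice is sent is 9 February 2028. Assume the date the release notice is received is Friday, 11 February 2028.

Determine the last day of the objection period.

3 March 2028

The last day of the objection period: 21 calendar days after 11 February 2028 is 3 March 2028.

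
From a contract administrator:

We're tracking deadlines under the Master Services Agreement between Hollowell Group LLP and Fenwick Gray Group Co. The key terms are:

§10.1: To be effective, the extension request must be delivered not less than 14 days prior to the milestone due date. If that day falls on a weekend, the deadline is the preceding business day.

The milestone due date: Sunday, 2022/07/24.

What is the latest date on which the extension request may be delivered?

2022/07/24 minus 14 days is 2022/07/10. That is a Sunday, so the deadline moves back to Friday, 2022/07/08.

2022/07/08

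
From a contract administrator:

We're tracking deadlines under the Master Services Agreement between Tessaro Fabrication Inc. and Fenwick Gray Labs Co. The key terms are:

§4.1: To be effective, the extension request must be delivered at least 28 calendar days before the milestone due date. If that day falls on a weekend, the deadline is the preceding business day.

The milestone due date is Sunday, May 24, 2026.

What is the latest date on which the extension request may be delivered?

Apr 24, 2026

May 24, 2026 minus 28 days is Apr 26, 2026. That is a Sunday, so the deadline moves back to Friday, Apr 24, 2026.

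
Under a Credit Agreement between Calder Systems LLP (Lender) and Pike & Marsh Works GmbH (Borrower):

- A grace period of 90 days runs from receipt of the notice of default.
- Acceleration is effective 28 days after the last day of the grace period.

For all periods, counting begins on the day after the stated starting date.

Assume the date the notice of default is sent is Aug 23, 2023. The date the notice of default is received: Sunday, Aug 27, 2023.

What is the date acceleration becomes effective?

The last day of the grace period: Aug 27, 2023 + 90 days = Nov 25, 2023.
The date acceleration becomes effective: Nov 25, 2023 + 28 days = Dec 23, 2023.

Dec 23, 2023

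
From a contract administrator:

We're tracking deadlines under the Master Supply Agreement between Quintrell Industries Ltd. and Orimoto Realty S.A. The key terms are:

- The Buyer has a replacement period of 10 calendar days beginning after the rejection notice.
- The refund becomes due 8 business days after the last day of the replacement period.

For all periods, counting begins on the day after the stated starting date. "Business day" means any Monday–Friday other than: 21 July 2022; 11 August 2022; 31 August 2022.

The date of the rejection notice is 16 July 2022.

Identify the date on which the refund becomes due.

5 August 2022

Adding 10 calendar days to 16 July 2022 gives 26 July 2022, which is the last day of the replacement period.
The date on which the refund becomes due: counting 8 business days from Tuesday, 26 July 2022 (Jul 27, Jul 28, Jul 29, Aug 1, Aug 2, Aug 3, Aug 4, Aug 5, skipping weekends) reaches Friday, 5 August 2022.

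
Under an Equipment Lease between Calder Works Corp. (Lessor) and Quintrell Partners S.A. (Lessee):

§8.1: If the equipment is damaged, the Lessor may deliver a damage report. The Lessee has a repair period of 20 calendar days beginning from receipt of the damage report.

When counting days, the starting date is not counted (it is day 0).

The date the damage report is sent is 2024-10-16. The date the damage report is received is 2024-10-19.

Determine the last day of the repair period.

2024-11-08

The last day of the repair period: 2024-10-19 + 20 days = 2024-11-08.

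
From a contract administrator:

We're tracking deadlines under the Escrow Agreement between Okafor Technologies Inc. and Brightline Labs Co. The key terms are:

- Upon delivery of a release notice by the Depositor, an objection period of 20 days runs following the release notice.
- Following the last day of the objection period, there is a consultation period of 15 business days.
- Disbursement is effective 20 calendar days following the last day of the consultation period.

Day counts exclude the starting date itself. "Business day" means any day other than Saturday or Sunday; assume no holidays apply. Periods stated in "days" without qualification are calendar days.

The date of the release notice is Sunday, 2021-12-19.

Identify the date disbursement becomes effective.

2022-02-17

The last day of the objection period: 2021-12-19 + 20 days = 2022-01-08.
From Saturday, 2022-01-08, 15 business days (Jan 10, Jan 11, Jan 12, Jan 13, …, Jan 26, Jan 27, Jan 28, skipping weekends) brings us to Friday, 2022-01-28, which is the last day of the consultation period.
Adding 20 calendar days to 2022-01-28 gives 2022-02-17, which is the date disbursement becomes effective.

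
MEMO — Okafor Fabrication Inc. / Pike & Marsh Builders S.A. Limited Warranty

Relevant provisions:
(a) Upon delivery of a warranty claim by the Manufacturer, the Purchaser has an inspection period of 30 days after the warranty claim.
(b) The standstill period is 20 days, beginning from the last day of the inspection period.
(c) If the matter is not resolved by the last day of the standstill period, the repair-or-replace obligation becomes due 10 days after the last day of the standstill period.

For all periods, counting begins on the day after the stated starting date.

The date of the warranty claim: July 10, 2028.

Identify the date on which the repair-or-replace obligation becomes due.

Adding 30 calendar days to July 10, 2028 gives August 9, 2028, which is the last day of the inspection period.
The last day of the standstill period: August 9, 2028 + 20 days = August 29, 2028.
Adding 10 calendar days to August 29, 2028 gives September 8, 2028, which is the date on which the repair-or-replace obligation becomes due.

September 8, 2028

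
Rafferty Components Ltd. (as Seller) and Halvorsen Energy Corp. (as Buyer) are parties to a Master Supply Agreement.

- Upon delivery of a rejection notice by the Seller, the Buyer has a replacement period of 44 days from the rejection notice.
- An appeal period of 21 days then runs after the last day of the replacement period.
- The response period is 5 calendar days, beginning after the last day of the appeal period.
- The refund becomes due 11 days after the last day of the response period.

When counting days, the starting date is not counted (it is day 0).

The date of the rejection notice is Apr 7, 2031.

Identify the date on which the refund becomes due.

The last day of the replacement period: Apr 7, 2031 + 44 days = May 21, 2031.
The last day of the appeal period: May 21, 2031 + 21 days = Jun 11, 2031.
The last day of the response period: 5 calendar days after Jun 11, 2031 is Jun 16, 2031.
The date on which the refund becomes due: 11 calendar days after Jun 16, 2031 is Jun 27, 2031.

Jun 27, 2031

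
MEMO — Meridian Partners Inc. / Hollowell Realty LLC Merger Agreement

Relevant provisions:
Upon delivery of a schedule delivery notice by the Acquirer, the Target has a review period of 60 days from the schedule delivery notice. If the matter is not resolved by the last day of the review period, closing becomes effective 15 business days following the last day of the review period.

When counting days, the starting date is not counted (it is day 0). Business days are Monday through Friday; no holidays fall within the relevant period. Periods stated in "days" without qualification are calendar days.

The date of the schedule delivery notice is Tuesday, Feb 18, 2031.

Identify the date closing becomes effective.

May 9, 2031

The last day of the review period: Feb 18, 2031 + 60 days = Apr 19, 2031.
The date closing becomes effective: 15 business days after Saturday, Apr 19, 2031, skipping weekends — Apr 21, Apr 22, Apr 23, Apr 24, …, May 7, May 8, May 9 — lands on Friday, May 9, 2031.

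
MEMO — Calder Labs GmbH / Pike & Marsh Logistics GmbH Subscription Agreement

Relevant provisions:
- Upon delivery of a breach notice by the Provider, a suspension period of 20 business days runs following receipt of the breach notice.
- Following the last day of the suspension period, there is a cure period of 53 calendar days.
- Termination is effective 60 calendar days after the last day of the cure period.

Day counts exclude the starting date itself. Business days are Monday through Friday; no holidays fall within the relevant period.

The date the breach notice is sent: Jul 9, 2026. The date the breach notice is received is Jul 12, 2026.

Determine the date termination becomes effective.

The last day of the suspension period: counting 20 business days from Sunday, Jul 12, 2026 (Jul 13, Jul 14, Jul 15, Jul 16, …, Aug 5, Aug 6, Aug 7, skipping weekends) reaches Friday, Aug 7, 2026.
The last day of the cure period: 53 calendar days after Aug 7, 2026 is Sep 29, 2026.
Adding 60 calendar days to Sep 29, 2026 gives Nov 28, 2026, which is the date termination becomes effective.

Nov 28, 2026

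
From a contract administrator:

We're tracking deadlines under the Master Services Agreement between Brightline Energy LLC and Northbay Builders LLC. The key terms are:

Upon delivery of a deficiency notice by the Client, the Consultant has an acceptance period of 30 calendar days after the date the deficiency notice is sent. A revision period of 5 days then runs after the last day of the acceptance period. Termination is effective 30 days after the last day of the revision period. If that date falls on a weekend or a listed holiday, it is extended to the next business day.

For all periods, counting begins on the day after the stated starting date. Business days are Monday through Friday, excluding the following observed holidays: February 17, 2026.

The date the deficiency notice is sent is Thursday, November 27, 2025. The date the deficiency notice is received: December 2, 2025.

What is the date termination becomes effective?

The last day of the acceptance period: 30 calendar days after November 27, 2025 is December 27, 2025.
The last day of the revision period: December 27, 2025 + 5 days = January 1, 2026.
The date termination becomes effective: 30 calendar days after January 1, 2026 is January 31, 2026. That falls on a Saturday, so it rolls to the next business day, Monday, February 2, 2026.

February 2, 2026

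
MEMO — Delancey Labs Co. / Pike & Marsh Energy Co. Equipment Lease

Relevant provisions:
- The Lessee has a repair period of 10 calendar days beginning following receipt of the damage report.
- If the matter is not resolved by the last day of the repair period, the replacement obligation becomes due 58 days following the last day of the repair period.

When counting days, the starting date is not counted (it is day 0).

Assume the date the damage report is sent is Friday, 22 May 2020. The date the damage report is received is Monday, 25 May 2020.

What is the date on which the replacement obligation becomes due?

The last day of the repair period: 25 May 2020 + 10 days = 4 June 2020.
The date on which the replacement obligation becomes due: 4 June 2020 + 58 days = 1 August 2020.

1 August 2020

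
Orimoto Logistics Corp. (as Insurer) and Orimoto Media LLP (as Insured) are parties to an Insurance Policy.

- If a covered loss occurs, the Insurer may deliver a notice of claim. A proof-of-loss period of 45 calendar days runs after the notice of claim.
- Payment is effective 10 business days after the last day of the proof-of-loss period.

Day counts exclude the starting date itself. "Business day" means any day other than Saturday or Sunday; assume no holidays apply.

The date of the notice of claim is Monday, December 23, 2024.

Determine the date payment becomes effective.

The last day of the proof-of-loss period: December 23, 2024 + 45 days = February 6, 2025.
The date payment becomes effective: counting 10 business days from Thursday, February 6, 2025 (Feb 7, Feb 10, Feb 11, Feb 12, Feb 13, Feb 14, Feb 17, Feb 18, Feb 19, Feb 20, skipping weekends) reaches Thursday, February 20, 2025.

February 20, 2025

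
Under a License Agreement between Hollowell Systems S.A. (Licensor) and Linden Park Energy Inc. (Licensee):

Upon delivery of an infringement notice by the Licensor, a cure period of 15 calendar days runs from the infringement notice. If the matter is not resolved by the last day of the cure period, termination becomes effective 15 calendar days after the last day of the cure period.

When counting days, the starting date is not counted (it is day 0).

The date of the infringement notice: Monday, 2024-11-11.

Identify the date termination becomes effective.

The last day of the cure period: 15 calendar days after 2024-11-11 is 2024-11-26.
The date termination becomes effective: 15 calendar days after 2024-11-26 is 2024-12-11.

2024-12-11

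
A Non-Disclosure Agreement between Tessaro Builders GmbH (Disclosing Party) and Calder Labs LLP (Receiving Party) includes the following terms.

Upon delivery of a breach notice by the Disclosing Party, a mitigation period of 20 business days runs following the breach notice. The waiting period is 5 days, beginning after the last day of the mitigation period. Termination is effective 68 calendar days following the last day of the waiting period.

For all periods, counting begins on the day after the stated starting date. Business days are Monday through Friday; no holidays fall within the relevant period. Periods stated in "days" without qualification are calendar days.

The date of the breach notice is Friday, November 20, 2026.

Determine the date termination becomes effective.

March 1, 2027

The last day of the mitigation period: counting 20 business days from Friday, November 20, 2026 (Nov 23, Nov 24, Nov 25, Nov 26, …, Dec 16, Dec 17, Dec 18, skipping weekends) reaches Friday, December 18, 2026.
The last day of the waiting period: December 18, 2026 + 5 days = December 23, 2026.
The date termination becomes effective: December 23, 2026 + 68 days = March 1, 2027.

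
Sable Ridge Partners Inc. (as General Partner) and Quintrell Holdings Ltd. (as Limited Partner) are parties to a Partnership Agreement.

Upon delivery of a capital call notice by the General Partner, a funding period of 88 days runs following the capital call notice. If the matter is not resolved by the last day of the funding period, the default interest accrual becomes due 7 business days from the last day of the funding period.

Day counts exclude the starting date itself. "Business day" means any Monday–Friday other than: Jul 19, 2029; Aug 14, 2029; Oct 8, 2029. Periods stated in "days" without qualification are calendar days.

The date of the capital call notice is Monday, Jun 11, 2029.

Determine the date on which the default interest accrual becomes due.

Sep 18, 2029

Adding 88 calendar days to Jun 11, 2029 gives Sep 7, 2029, which is the last day of the funding period.
The date on which the default interest accrual becomes due: 7 business days after Friday, Sep 7, 2029, skipping weekends — Sep 10, Sep 11, Sep 12, Sep 13, Sep 14, Sep 17, Sep 18 — lands on Tuesday, Sep 18, 2029.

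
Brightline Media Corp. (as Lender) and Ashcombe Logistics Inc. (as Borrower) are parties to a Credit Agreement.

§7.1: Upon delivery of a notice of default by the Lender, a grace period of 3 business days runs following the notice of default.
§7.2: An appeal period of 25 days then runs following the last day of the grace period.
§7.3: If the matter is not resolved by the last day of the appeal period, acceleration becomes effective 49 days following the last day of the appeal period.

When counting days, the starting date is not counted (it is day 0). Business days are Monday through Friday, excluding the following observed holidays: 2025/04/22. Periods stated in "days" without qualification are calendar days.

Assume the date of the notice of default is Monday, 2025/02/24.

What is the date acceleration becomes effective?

The last day of the grace period: 3 business days after Monday, 2025/02/24, skipping weekends — Feb 25, Feb 26, Feb 27 — lands on Thursday, 2025/02/27.
The last day of the appeal period: 25 calendar days after 2025/02/27 is 2025/03/24.
The date acceleration becomes effective: 2025/03/24 + 49 days = 2025/05/12.

2025/05/12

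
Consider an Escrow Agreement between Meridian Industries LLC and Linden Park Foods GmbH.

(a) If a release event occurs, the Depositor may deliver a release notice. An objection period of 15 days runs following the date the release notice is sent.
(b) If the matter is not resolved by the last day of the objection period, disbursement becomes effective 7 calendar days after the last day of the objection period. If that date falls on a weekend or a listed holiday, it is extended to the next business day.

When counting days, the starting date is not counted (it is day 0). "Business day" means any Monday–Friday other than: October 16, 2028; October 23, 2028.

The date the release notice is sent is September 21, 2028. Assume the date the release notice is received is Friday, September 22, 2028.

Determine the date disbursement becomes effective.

October 13, 2028

The last day of the objection period: September 21, 2028 + 15 days = October 6, 2028.
Adding 7 calendar days to October 6, 2028 gives October 13, 2028, which is the date disbursement becomes effective. October 13, 2028 is a Friday and is not a listed holiday, so no roll-forward applies.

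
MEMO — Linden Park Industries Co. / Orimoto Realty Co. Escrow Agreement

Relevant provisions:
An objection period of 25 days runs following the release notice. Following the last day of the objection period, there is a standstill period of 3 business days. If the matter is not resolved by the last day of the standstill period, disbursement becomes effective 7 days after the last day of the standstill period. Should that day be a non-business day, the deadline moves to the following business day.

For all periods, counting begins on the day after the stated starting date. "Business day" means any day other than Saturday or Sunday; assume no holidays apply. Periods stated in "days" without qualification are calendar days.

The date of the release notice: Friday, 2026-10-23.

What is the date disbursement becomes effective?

2026-11-27

The last day of the objection period: 2026-10-23 + 25 days = 2026-11-17.
The last day of the standstill period: counting 3 business days from Tuesday, 2026-11-17 (Nov 18, Nov 19, Nov 20, skipping weekends) reaches Friday, 2026-11-20.
The date disbursement becomes effective: 2026-11-20 + 7 days = 2026-11-27. 2026-11-27 is a Friday, so no roll-forward applies.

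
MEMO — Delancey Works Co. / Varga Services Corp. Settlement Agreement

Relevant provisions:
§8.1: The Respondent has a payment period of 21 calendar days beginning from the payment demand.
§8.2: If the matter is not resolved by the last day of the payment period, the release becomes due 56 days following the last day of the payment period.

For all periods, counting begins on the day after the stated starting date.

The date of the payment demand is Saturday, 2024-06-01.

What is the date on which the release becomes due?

The last day of the payment period: 2024-06-01 + 21 days = 2024-06-22.
The date on which the release becomes due: 2024-06-22 + 56 days = 2024-08-17.

2024-08-17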